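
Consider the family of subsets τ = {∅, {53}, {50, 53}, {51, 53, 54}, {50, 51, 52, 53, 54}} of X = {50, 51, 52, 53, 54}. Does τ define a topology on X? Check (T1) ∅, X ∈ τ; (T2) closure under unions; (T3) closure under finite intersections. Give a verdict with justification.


τ is NOT a topology on X.

Axiom (T1): ∅ ∈ τ? Yes; X ∈ τ? Yes.
Axiom (T2/T3): check pairwise unions and intersections of members of τ.
Counterexample for (T2): {50, 53} ∪ {51, 53, 54} = {50, 51, 53, 54} ∉ τ. Therefore τ is NOT a topology.


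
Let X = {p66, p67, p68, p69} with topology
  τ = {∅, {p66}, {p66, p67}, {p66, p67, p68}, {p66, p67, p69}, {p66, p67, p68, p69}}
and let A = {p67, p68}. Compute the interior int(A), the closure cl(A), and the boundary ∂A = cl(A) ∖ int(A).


int(A) = ∅, cl(A) = {p67, p68, p69}, ∂A = {p67, p68, p69}.

Closed sets in (X, τ) are complements of opens:
  closed(X, τ) = {∅, {p68}, {p69}, {p68, p69}, {p67, p68, p69}, {p66, p67, p68, p69}}.
int(A) = ⋃ {U ∈ τ : U ⊆ A}. Opens contained in A: ∅.
Taking the union of these: int(A) = ∅.
cl(A) = ⋂ {C closed : A ⊆ C}. Closed sets containing A: {p67, p68, p69}, {p66, p67, p68, p69}.
Intersecting these: cl(A) = {p67, p68, p69}.
∂A = cl(A) ∖ int(A) = {p67, p68, p69} ∖ ∅ = {p67, p68, p69}.


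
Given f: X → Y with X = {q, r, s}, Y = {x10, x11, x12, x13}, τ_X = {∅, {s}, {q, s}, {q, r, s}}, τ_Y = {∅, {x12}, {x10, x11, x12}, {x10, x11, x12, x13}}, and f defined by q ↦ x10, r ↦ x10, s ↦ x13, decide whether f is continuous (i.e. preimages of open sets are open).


f is NOT continuous.

Compute f^{-1}(U) for each U ∈ τ_Y:
  U = ∅: f^{-1}(U) = ∅ ∈ τ_X ✓.
  U = {x12}: f^{-1}(U) = ∅ ∈ τ_X ✓.
  U = {x10, x11, x12}: f^{-1}(U) = {q, r} ∉ τ_X ✗.
  U = {x10, x11, x12, x13}: f^{-1}(U) = {q, r, s} ∈ τ_X ✓.
Found U = {x10, x11, x12} with f^{-1}(U) = {q, r} not in τ_X. Therefore f is NOT continuous.


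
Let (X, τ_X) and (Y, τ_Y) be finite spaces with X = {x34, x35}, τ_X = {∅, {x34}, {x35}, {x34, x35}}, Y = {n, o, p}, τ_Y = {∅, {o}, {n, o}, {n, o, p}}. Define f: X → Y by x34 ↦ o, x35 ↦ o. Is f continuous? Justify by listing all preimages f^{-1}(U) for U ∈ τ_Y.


f IS continuous.

Compute f^{-1}(U) for each U ∈ τ_Y:
  U = ∅: f^{-1}(U) = ∅ ∈ τ_X ✓.
  U = {o}: f^{-1}(U) = {x34, x35} ∈ τ_X ✓.
  U = {n, o}: f^{-1}(U) = {x34, x35} ∈ τ_X ✓.
  U = {n, o, p}: f^{-1}(U) = {x34, x35} ∈ τ_X ✓.
Every preimage lies in τ_X, so f IS continuous.


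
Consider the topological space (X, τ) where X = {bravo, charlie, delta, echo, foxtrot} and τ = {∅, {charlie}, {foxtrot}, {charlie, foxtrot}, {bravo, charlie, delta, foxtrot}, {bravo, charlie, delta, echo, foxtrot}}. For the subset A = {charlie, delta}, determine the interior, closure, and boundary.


int(A) = {charlie}, cl(A) = {bravo, charlie, delta, echo}, ∂A = {bravo, delta, echo}.

Closed sets in (X, τ) are complements of opens:
  closed(X, τ) = {∅, {echo}, {bravo, delta, echo}, {bravo, charlie, delta, echo}, {bravo, delta, echo, foxtrot}, {bravo, charlie, delta, echo, foxtrot}}.
int(A) = ⋃ {U ∈ τ : U ⊆ A}. Opens contained in A: ∅, {charlie}.
Taking the union of these: int(A) = {charlie}.
cl(A) = ⋂ {C closed : A ⊆ C}. Closed sets containing A: {bravo, charlie, delta, echo}, {bravo, charlie, delta, echo, foxtrot}.
Intersecting these: cl(A) = {bravo, charlie, delta, echo}.
∂A = cl(A) ∖ int(A) = {bravo, charlie, delta, echo} ∖ {charlie} = {bravo, delta, echo}.


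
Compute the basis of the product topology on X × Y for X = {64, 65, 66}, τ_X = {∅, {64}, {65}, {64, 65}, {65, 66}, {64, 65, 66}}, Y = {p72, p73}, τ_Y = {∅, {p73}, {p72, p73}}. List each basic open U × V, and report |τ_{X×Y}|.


Basis B = {∅ × ∅, {64} × {p73}, {65} × {p73}, {64} × {p72, p73}, {64, 65} × {p73}, {65} × {p72, p73}, {65, 66} × {p73}, {64, 65, 66} × {p73}, {64, 65} × {p72, p73}, {65, 66} × {p72, p73}, {64, 65, 66} × {p72, p73}}; |τ_{X×Y}| = 18.

Enumerate products U × V with U ∈ τ_X, V ∈ τ_Y (deduplicated):
  ∅ × ∅ = {} (∅)
  {64} × {p73} = {(64,p73)}
  {65} × {p73} = {(65,p73)}
  {64} × {p72, p73} = {(64,p72), (64,p73)}
  {64, 65} × {p73} = {(64,p73), (65,p73)}
  {65} × {p72, p73} = {(65,p72), (65,p73)}
  {65, 66} × {p73} = {(65,p73), (66,p73)}
  {64, 65, 66} × {p73} = {(64,p73), (65,p73), (66,p73)}
  {64, 65} × {p72, p73} = {(64,p72), (64,p73), (65,p72), (65,p73)}
  {65, 66} × {p72, p73} = {(65,p72), (65,p73), (66,p72), (66,p73)}
  {64, 65, 66} × {p72, p73} = {(64,p72), (64,p73), (65,p72), (65,p73), (66,p72), (66,p73)}
These 11 distinct sets form the basis B.
Close under arbitrary unions to get τ_{X×Y}; counting gives |τ_{X×Y}| = 18.


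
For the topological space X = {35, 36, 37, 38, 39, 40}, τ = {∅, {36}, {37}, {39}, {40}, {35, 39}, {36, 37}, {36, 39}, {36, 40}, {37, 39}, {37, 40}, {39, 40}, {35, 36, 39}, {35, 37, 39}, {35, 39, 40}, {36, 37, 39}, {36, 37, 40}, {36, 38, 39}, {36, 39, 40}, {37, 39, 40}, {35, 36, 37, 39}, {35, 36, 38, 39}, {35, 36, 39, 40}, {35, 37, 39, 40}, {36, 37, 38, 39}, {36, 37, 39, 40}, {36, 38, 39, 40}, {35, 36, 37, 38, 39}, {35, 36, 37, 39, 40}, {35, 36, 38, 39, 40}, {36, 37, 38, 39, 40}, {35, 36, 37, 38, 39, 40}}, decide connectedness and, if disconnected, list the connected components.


(X, τ) is disconnected; components = [{37}, {40}, {35, 36, 38, 39}].

Find clopen sets (U ∈ τ with X ∖ U ∈ τ):
  U = ∅, X ∖ U = {35, 36, 37, 38, 39, 40} — both open, so U is clopen.
  U = {37}, X ∖ U = {35, 36, 38, 39, 40} — both open, so U is clopen.
  U = {40}, X ∖ U = {35, 36, 37, 38, 39} — both open, so U is clopen.
  U = {37, 40}, X ∖ U = {35, 36, 38, 39} — both open, so U is clopen.
  U = {35, 36, 38, 39}, X ∖ U = {37, 40} — both open, so U is clopen.
  U = {35, 36, 37, 38, 39}, X ∖ U = {40} — both open, so U is clopen.
  U = {35, 36, 38, 39, 40}, X ∖ U = {37} — both open, so U is clopen.
  U = {35, 36, 37, 38, 39, 40}, X ∖ U = ∅ — both open, so U is clopen.
Nontrivial clopen(s) exist: e.g. {40}. So (X, τ) is disconnected.
Compute connected components by grouping points that agree on all clopens:
  component: {37}
  component: {40}
  component: {35, 36, 38, 39}


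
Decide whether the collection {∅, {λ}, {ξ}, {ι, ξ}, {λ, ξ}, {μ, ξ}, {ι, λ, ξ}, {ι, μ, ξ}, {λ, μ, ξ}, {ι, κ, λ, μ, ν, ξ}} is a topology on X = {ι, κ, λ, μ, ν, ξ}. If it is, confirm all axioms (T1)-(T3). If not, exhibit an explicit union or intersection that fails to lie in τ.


τ is NOT a topology on X.

Axiom (T1): ∅ ∈ τ? Yes; X ∈ τ? Yes.
Axiom (T2/T3): check pairwise unions and intersections of members of τ.
Counterexample for (T2): {λ} ∪ {ι, μ, ξ} = {ι, λ, μ, ξ} ∉ τ. Therefore τ is NOT a topology.


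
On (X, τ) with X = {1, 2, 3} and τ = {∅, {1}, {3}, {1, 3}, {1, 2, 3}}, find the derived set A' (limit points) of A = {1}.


A' = {2}

For each x ∈ X, list the open sets U ∈ τ with x ∈ U, then check whether U ∩ (A ∖ {x}) ≠ ∅ for every such U.
  x = 1: open {1} ∋ x has {1} ∩ (A ∖ {1}) = ∅, so x is NOT a limit point.
  x = 2: opens ∋ x are {1, 2, 3}; each meets A ∖ {2}, so x IS a limit point.
  x = 3: open {3} ∋ x has {3} ∩ (A ∖ {3}) = ∅, so x is NOT a limit point.
Collecting: A' = {2}.


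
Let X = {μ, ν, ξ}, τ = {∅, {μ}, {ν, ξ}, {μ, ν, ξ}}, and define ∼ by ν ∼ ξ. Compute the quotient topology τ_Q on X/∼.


X/∼ = {[μ], [ν=ξ]}; |τ_Q| = 4.

Equivalence classes: [μ], [ν=ξ].
Quotient map π: X → X/∼ sends μ ↦ [μ], ν ↦ [ν=ξ], ξ ↦ [ν=ξ].
For each subset V ⊆ X/∼, compute π^{-1}(V) ⊆ X and check whether π^{-1}(V) ∈ τ. V is open in τ_Q iff π^{-1}(V) ∈ τ.
  V = {}: π^{-1}(V) = ∅ ∈ τ ✓.
  V = {[μ]}: π^{-1}(V) = {μ} ∈ τ ✓.
  V = {[ν=ξ]}: π^{-1}(V) = {ν, ξ} ∈ τ ✓.
  V = {[μ], [ν=ξ]}: π^{-1}(V) = {μ, ν, ξ} ∈ τ ✓.
Open sets in the quotient: τ_Q = {{}, {[μ]}, {[ν=ξ]}, {[μ], [ν=ξ]}} (4 elements).


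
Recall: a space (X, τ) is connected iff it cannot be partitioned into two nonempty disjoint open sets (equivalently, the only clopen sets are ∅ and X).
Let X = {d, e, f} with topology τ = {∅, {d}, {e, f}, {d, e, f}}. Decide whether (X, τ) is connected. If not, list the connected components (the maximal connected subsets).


(X, τ) is disconnected; components = [{d}, {e, f}].

Find clopen sets (U ∈ τ with X ∖ U ∈ τ):
  U = ∅, X ∖ U = {d, e, f} — both open, so U is clopen.
  U = {d}, X ∖ U = {e, f} — both open, so U is clopen.
  U = {e, f}, X ∖ U = {d} — both open, so U is clopen.
  U = {d, e, f}, X ∖ U = ∅ — both open, so U is clopen.
Nontrivial clopen(s) exist: e.g. {d}. So (X, τ) is disconnected.
Compute connected components by grouping points that agree on all clopens:
  component: {d}
  component: {e, f}


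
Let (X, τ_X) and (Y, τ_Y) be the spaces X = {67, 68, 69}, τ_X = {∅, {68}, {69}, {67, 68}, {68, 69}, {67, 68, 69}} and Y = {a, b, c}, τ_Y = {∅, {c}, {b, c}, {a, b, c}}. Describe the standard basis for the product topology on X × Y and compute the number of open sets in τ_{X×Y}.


Basis B = {∅ × ∅, {68} × {c}, {69} × {c}, {67, 68} × {c}, {68} × {b, c}, {68, 69} × {c}, {69} × {b, c}, {67, 68, 69} × {c}, {68} × {a, b, c}, {69} × {a, b, c}, {67, 68} × {b, c}, {68, 69} × {b, c}, {67, 68} × {a, b, c}, {67, 68, 69} × {b, c}, {68, 69} × {a, b, c}, {67, 68, 69} × {a, b, c}}; |τ_{X×Y}| = 40.

Enumerate products U × V with U ∈ τ_X, V ∈ τ_Y (deduplicated):
  ∅ × ∅ = {} (∅)
  {68} × {c} = {(68,c)}
  {69} × {c} = {(69,c)}
  {67, 68} × {c} = {(67,c), (68,c)}
  {68} × {b, c} = {(68,b), (68,c)}
  {68, 69} × {c} = {(68,c), (69,c)}
  {69} × {b, c} = {(69,b), (69,c)}
  {67, 68, 69} × {c} = {(67,c), (68,c), (69,c)}
  {68} × {a, b, c} = {(68,a), (68,b), (68,c)}
  {69} × {a, b, c} = {(69,a), (69,b), (69,c)}
  {67, 68} × {b, c} = {(67,b), (67,c), (68,b), (68,c)}
  {68, 69} × {b, c} = {(68,b), (68,c), (69,b), (69,c)}
  {67, 68} × {a, b, c} = {(67,a), (67,b), (67,c), (68,a), (68,b), (68,c)}
  {67, 68, 69} × {b, c} = {(67,b), (67,c), (68,b), (68,c), (69,b), (69,c)}
  {68, 69} × {a, b, c} = {(68,a), (68,b), (68,c), (69,a), (69,b), (69,c)}
  {67, 68, 69} × {a, b, c} = {(67,a), (67,b), (67,c), (68,a), (68,b), (68,c), (69,a), (69,b), (69,c)}
These 16 distinct sets form the basis B.
Close under arbitrary unions to get τ_{X×Y}; counting gives |τ_{X×Y}| = 40.


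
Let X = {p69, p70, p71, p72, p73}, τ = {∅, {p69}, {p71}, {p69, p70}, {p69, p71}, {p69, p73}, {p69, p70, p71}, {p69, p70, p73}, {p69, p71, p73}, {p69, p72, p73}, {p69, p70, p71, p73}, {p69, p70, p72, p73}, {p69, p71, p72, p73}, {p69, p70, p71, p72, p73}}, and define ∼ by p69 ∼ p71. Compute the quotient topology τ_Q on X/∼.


X/∼ = {[p69=p71], [p70], [p72], [p73]}; |τ_Q| = 7.

Equivalence classes: [p69=p71], [p70], [p72], [p73].
Quotient map π: X → X/∼ sends p69 ↦ [p69=p71], p70 ↦ [p70], p71 ↦ [p69=p71], p72 ↦ [p72], p73 ↦ [p73].
For each subset V ⊆ X/∼, compute π^{-1}(V) ⊆ X and check whether π^{-1}(V) ∈ τ. V is open in τ_Q iff π^{-1}(V) ∈ τ.
  V = {}: π^{-1}(V) = ∅ ∈ τ ✓.
  V = {[p69=p71]}: π^{-1}(V) = {p69, p71} ∈ τ ✓.
  V = {[p70]}: π^{-1}(V) = {p70} ∉ τ ✗.
  V = {[p69=p71], [p70]}: π^{-1}(V) = {p69, p70, p71} ∈ τ ✓.
  V = {[p72]}: π^{-1}(V) = {p72} ∉ τ ✗.
  V = {[p69=p71], [p72]}: π^{-1}(V) = {p69, p71, p72} ∉ τ ✗.
  V = {[p70], [p72]}: π^{-1}(V) = {p70, p72} ∉ τ ✗.
  V = {[p69=p71], [p70], [p72]}: π^{-1}(V) = {p69, p70, p71, p72} ∉ τ ✗.
  V = {[p73]}: π^{-1}(V) = {p73} ∉ τ ✗.
  V = {[p69=p71], [p73]}: π^{-1}(V) = {p69, p71, p73} ∈ τ ✓.
  V = {[p70], [p73]}: π^{-1}(V) = {p70, p73} ∉ τ ✗.
  V = {[p69=p71], [p70], [p73]}: π^{-1}(V) = {p69, p70, p71, p73} ∈ τ ✓.
  V = {[p72], [p73]}: π^{-1}(V) = {p72, p73} ∉ τ ✗.
  V = {[p69=p71], [p72], [p73]}: π^{-1}(V) = {p69, p71, p72, p73} ∈ τ ✓.
  V = {[p70], [p72], [p73]}: π^{-1}(V) = {p70, p72, p73} ∉ τ ✗.
  V = {[p69=p71], [p70], [p72], [p73]}: π^{-1}(V) = {p69, p70, p71, p72, p73} ∈ τ ✓.
Open sets in the quotient: τ_Q = {{}, {[p69=p71]}, {[p69=p71], [p70]}, {[p69=p71], [p73]}, {[p69=p71], [p70], [p73]}, {[p69=p71], [p72], [p73]}, {[p69=p71], [p70], [p72], [p73]}} (7 elements).


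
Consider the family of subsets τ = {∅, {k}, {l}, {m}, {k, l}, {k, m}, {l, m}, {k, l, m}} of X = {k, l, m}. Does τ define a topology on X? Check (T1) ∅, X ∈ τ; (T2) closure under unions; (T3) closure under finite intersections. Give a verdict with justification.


τ IS a topology on X.

Axiom (T1): ∅ ∈ τ? Yes; X ∈ τ? Yes.
Axiom (T2/T3): check pairwise unions and intersections of members of τ.
All pairwise intersections and unions checked — each lies in τ. Therefore τ satisfies (T1), (T2), (T3): it IS a topology on X.


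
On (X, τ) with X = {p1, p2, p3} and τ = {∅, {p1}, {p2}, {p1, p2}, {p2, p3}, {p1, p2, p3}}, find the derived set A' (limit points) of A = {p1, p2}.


A' = {p3}

For each x ∈ X, list the open sets U ∈ τ with x ∈ U, then check whether U ∩ (A ∖ {x}) ≠ ∅ for every such U.
  x = p1: open {p1} ∋ x has {p1} ∩ (A ∖ {p1}) = ∅, so x is NOT a limit point.
  x = p2: open {p2} ∋ x has {p2} ∩ (A ∖ {p2}) = ∅, so x is NOT a limit point.
  x = p3: opens ∋ x are {p2, p3}, {p1, p2, p3}; each meets A ∖ {p3}, so x IS a limit point.
Collecting: A' = {p3}.


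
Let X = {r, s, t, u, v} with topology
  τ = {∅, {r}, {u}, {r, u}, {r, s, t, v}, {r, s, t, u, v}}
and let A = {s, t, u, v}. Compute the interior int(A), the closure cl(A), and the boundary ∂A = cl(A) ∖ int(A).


int(A) = {u}, cl(A) = {s, t, u, v}, ∂A = {s, t, v}.

Closed sets in (X, τ) are complements of opens:
  closed(X, τ) = {∅, {u}, {s, t, v}, {r, s, t, v}, {s, t, u, v}, {r, s, t, u, v}}.
int(A) = ⋃ {U ∈ τ : U ⊆ A}. Opens contained in A: ∅, {u}.
Taking the union of these: int(A) = {u}.
cl(A) = ⋂ {C closed : A ⊆ C}. Closed sets containing A: {s, t, u, v}, {r, s, t, u, v}.
Intersecting these: cl(A) = {s, t, u, v}.
∂A = cl(A) ∖ int(A) = {s, t, u, v} ∖ {u} = {s, t, v}.


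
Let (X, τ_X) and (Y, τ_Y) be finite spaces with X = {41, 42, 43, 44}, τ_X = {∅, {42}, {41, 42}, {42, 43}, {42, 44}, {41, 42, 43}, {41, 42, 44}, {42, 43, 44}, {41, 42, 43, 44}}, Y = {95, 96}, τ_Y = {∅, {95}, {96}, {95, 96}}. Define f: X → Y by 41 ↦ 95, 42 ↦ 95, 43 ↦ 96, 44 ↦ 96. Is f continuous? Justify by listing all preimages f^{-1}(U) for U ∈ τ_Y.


f is NOT continuous.

Compute f^{-1}(U) for each U ∈ τ_Y:
  U = ∅: f^{-1}(U) = ∅ ∈ τ_X ✓.
  U = {95}: f^{-1}(U) = {41, 42} ∈ τ_X ✓.
  U = {96}: f^{-1}(U) = {43, 44} ∉ τ_X ✗.
  U = {95, 96}: f^{-1}(U) = {41, 42, 43, 44} ∈ τ_X ✓.
Found U = {96} with f^{-1}(U) = {43, 44} not in τ_X. Therefore f is NOT continuous.


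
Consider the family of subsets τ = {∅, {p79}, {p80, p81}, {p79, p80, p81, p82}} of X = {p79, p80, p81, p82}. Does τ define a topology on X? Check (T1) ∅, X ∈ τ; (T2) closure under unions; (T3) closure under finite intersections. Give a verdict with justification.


τ is NOT a topology on X.

Axiom (T1): ∅ ∈ τ? Yes; X ∈ τ? Yes.
Axiom (T2/T3): check pairwise unions and intersections of members of τ.
Counterexample for (T2): {p79} ∪ {p80, p81} = {p79, p80, p81} ∉ τ. Therefore τ is NOT a topology.


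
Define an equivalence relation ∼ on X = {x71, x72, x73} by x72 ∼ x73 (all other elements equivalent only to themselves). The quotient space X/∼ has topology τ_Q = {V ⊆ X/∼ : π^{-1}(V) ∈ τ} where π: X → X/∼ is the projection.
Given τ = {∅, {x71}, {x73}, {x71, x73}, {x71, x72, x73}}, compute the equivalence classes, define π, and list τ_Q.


X/∼ = {[x71], [x72=x73]}; |τ_Q| = 3.

Equivalence classes: [x71], [x72=x73].
Quotient map π: X → X/∼ sends x71 ↦ [x71], x72 ↦ [x72=x73], x73 ↦ [x72=x73].
For each subset V ⊆ X/∼, compute π^{-1}(V) ⊆ X and check whether π^{-1}(V) ∈ τ. V is open in τ_Q iff π^{-1}(V) ∈ τ.
  V = {}: π^{-1}(V) = ∅ ∈ τ ✓.
  V = {[x71]}: π^{-1}(V) = {x71} ∈ τ ✓.
  V = {[x72=x73]}: π^{-1}(V) = {x72, x73} ∉ τ ✗.
  V = {[x71], [x72=x73]}: π^{-1}(V) = {x71, x72, x73} ∈ τ ✓.
Open sets in the quotient: τ_Q = {{}, {[x71]}, {[x71], [x72=x73]}} (3 elements).


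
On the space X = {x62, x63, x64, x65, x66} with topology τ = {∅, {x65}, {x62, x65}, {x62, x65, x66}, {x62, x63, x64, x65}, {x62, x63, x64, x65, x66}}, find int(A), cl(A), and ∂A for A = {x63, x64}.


int(A) = ∅, cl(A) = {x63, x64}, ∂A = {x63, x64}.

Closed sets in (X, τ) are complements of opens:
  closed(X, τ) = {∅, {x66}, {x63, x64}, {x63, x64, x66}, {x62, x63, x64, x66}, {x62, x63, x64, x65, x66}}.
int(A) = ⋃ {U ∈ τ : U ⊆ A}. Opens contained in A: ∅.
Taking the union of these: int(A) = ∅.
cl(A) = ⋂ {C closed : A ⊆ C}. Closed sets containing A: {x63, x64}, {x63, x64, x66}, {x62, x63, x64, x66}, {x62, x63, x64, x65, x66}.
Intersecting these: cl(A) = {x63, x64}.
∂A = cl(A) ∖ int(A) = {x63, x64} ∖ ∅ = {x63, x64}.


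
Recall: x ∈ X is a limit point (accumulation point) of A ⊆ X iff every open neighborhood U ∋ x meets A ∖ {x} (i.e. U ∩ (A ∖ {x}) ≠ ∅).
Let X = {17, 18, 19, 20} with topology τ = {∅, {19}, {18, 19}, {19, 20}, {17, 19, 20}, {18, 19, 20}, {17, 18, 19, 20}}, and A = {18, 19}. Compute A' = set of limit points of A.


A' = {17, 18, 20}

For each x ∈ X, list the open sets U ∈ τ with x ∈ U, then check whether U ∩ (A ∖ {x}) ≠ ∅ for every such U.
  x = 17: opens ∋ x are {17, 19, 20}, {17, 18, 19, 20}; each meets A ∖ {17}, so x IS a limit point.
  x = 18: opens ∋ x are {18, 19}, {18, 19, 20}, {17, 18, 19, 20}; each meets A ∖ {18}, so x IS a limit point.
  x = 19: open {19} ∋ x has {19} ∩ (A ∖ {19}) = ∅, so x is NOT a limit point.
  x = 20: opens ∋ x are {19, 20}, {17, 19, 20}, {18, 19, 20}, {17, 18, 19, 20}; each meets A ∖ {20}, so x IS a limit point.
Collecting: A' = {17, 18, 20}.


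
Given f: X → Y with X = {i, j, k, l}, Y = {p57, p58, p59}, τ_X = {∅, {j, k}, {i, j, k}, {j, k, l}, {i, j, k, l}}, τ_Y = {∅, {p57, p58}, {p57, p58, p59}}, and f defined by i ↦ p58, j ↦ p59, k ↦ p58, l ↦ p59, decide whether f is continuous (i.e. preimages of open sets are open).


f is NOT continuous.

Compute f^{-1}(U) for each U ∈ τ_Y:
  U = ∅: f^{-1}(U) = ∅ ∈ τ_X ✓.
  U = {p57, p58}: f^{-1}(U) = {i, k} ∉ τ_X ✗.
  U = {p57, p58, p59}: f^{-1}(U) = {i, j, k, l} ∈ τ_X ✓.
Found U = {p57, p58} with f^{-1}(U) = {i, k} not in τ_X. Therefore f is NOT continuous.


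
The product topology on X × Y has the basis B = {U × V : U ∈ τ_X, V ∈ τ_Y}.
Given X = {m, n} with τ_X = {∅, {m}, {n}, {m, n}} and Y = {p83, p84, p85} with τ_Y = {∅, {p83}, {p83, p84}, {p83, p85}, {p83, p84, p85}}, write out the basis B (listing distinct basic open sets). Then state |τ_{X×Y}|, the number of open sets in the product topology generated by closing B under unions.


Basis B = {∅ × ∅, {m} × {p83}, {n} × {p83}, {m} × {p83, p84}, {m} × {p83, p85}, {m, n} × {p83}, {n} × {p83, p84}, {n} × {p83, p85}, {m} × {p83, p84, p85}, {n} × {p83, p84, p85}, {m, n} × {p83, p84}, {m, n} × {p83, p85}, {m, n} × {p83, p84, p85}}; |τ_{X×Y}| = 25.

Enumerate products U × V with U ∈ τ_X, V ∈ τ_Y (deduplicated):
  ∅ × ∅ = {} (∅)
  {m} × {p83} = {(m,p83)}
  {n} × {p83} = {(n,p83)}
  {m} × {p83, p84} = {(m,p83), (m,p84)}
  {m} × {p83, p85} = {(m,p83), (m,p85)}
  {m, n} × {p83} = {(m,p83), (n,p83)}
  {n} × {p83, p84} = {(n,p83), (n,p84)}
  {n} × {p83, p85} = {(n,p83), (n,p85)}
  {m} × {p83, p84, p85} = {(m,p83), (m,p84), (m,p85)}
  {n} × {p83, p84, p85} = {(n,p83), (n,p84), (n,p85)}
  {m, n} × {p83, p84} = {(m,p83), (m,p84), (n,p83), (n,p84)}
  {m, n} × {p83, p85} = {(m,p83), (m,p85), (n,p83), (n,p85)}
  {m, n} × {p83, p84, p85} = {(m,p83), (m,p84), (m,p85), (n,p83), (n,p84), (n,p85)}
These 13 distinct sets form the basis B.
Close under arbitrary unions to get τ_{X×Y}; counting gives |τ_{X×Y}| = 25.


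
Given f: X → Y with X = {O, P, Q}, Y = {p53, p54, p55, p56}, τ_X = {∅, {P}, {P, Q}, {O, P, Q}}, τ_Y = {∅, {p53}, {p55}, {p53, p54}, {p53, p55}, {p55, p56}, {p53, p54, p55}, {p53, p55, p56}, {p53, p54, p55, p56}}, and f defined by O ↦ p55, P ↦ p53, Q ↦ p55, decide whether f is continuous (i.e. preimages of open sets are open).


f is NOT continuous.

Compute f^{-1}(U) for each U ∈ τ_Y:
  U = ∅: f^{-1}(U) = ∅ ∈ τ_X ✓.
  U = {p53}: f^{-1}(U) = {P} ∈ τ_X ✓.
  U = {p55}: f^{-1}(U) = {O, Q} ∉ τ_X ✗.
  U = {p53, p54}: f^{-1}(U) = {P} ∈ τ_X ✓.
  U = {p53, p55}: f^{-1}(U) = {O, P, Q} ∈ τ_X ✓.
  U = {p55, p56}: f^{-1}(U) = {O, Q} ∉ τ_X ✗.
  U = {p53, p54, p55}: f^{-1}(U) = {O, P, Q} ∈ τ_X ✓.
  U = {p53, p55, p56}: f^{-1}(U) = {O, P, Q} ∈ τ_X ✓.
  U = {p53, p54, p55, p56}: f^{-1}(U) = {O, P, Q} ∈ τ_X ✓.
Found U = {p55} with f^{-1}(U) = {O, Q} not in τ_X. Therefore f is NOT continuous.


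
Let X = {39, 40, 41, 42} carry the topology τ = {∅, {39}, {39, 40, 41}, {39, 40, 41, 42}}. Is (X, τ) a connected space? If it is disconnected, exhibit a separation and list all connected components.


(X, τ) is connected.

Find clopen sets (U ∈ τ with X ∖ U ∈ τ):
  U = ∅, X ∖ U = {39, 40, 41, 42} — both open, so U is clopen.
  U = {39, 40, 41, 42}, X ∖ U = ∅ — both open, so U is clopen.
Only trivial clopens (∅ and X) exist, so (X, τ) is connected.
Compute connected components by grouping points that agree on all clopens:
  component: {39, 40, 41, 42}


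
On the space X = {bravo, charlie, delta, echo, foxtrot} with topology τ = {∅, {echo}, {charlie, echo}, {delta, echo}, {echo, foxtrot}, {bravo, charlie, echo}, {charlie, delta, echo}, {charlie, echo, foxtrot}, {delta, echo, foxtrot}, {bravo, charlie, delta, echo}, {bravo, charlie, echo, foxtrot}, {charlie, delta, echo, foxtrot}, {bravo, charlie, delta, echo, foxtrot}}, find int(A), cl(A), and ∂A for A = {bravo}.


int(A) = ∅, cl(A) = {bravo}, ∂A = {bravo}.

Closed sets in (X, τ) are complements of opens:
  closed(X, τ) = {∅, {bravo}, {delta}, {foxtrot}, {bravo, charlie}, {bravo, delta}, {bravo, foxtrot}, {delta, foxtrot}, {bravo, charlie, delta}, {bravo, charlie, foxtrot}, {bravo, delta, foxtrot}, {bravo, charlie, delta, foxtrot}, {bravo, charlie, delta, echo, foxtrot}}.
int(A) = ⋃ {U ∈ τ : U ⊆ A}. Opens contained in A: ∅.
Taking the union of these: int(A) = ∅.
cl(A) = ⋂ {C closed : A ⊆ C}. Closed sets containing A: {bravo}, {bravo, charlie}, {bravo, delta}, {bravo, foxtrot}, {bravo, charlie, delta}, {bravo, charlie, foxtrot}, {bravo, delta, foxtrot}, {bravo, charlie, delta, foxtrot}, {bravo, charlie, delta, echo, foxtrot}.
Intersecting these: cl(A) = {bravo}.
∂A = cl(A) ∖ int(A) = {bravo} ∖ ∅ = {bravo}.


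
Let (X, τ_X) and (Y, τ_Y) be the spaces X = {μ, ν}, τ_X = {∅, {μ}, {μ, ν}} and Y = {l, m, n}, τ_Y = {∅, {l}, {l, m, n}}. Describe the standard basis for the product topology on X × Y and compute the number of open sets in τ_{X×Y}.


Basis B = {∅ × ∅, {μ} × {l}, {μ, ν} × {l}, {μ} × {l, m, n}, {μ, ν} × {l, m, n}}; |τ_{X×Y}| = 6.

Enumerate products U × V with U ∈ τ_X, V ∈ τ_Y (deduplicated):
  ∅ × ∅ = {} (∅)
  {μ} × {l} = {(μ,l)}
  {μ, ν} × {l} = {(μ,l), (ν,l)}
  {μ} × {l, m, n} = {(μ,l), (μ,m), (μ,n)}
  {μ, ν} × {l, m, n} = {(μ,l), (μ,m), (μ,n), (ν,l), (ν,m), (ν,n)}
These 5 distinct sets form the basis B.
Close under arbitrary unions to get τ_{X×Y}; counting gives |τ_{X×Y}| = 6.


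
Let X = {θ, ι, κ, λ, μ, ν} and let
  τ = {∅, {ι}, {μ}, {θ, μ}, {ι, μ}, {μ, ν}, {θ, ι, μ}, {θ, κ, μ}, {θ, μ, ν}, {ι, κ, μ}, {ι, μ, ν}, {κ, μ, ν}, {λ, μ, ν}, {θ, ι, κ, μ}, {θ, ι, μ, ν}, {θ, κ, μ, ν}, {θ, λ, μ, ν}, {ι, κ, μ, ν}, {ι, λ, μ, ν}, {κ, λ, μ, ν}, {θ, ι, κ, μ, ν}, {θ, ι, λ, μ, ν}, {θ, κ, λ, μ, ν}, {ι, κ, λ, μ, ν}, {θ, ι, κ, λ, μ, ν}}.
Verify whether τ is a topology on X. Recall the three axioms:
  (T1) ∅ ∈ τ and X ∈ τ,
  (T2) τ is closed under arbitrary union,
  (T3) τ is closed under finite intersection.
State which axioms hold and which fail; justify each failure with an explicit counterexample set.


τ is NOT a topology on X.

Axiom (T1): ∅ ∈ τ? Yes; X ∈ τ? Yes.
Axiom (T2/T3): check pairwise unions and intersections of members of τ.
Counterexample for (T3): {θ, κ, μ} ∩ {ι, κ, μ} = {κ, μ} ∉ τ. Therefore τ is NOT a topology.


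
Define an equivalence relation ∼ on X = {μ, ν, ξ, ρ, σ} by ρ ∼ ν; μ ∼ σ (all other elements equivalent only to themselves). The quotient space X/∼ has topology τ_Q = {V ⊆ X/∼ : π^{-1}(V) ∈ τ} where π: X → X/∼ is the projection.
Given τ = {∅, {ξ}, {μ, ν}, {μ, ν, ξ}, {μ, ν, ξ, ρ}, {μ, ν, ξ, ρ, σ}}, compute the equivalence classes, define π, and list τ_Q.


X/∼ = {[μ=σ], [ν=ρ], [ξ]}; |τ_Q| = 3.

Equivalence classes: [μ=σ], [ν=ρ], [ξ].
Quotient map π: X → X/∼ sends μ ↦ [μ=σ], ν ↦ [ν=ρ], ξ ↦ [ξ], ρ ↦ [ν=ρ], σ ↦ [μ=σ].
For each subset V ⊆ X/∼, compute π^{-1}(V) ⊆ X and check whether π^{-1}(V) ∈ τ. V is open in τ_Q iff π^{-1}(V) ∈ τ.
  V = {}: π^{-1}(V) = ∅ ∈ τ ✓.
  V = {[μ=σ]}: π^{-1}(V) = {μ, σ} ∉ τ ✗.
  V = {[ν=ρ]}: π^{-1}(V) = {ν, ρ} ∉ τ ✗.
  V = {[μ=σ], [ν=ρ]}: π^{-1}(V) = {μ, ν, ρ, σ} ∉ τ ✗.
  V = {[ξ]}: π^{-1}(V) = {ξ} ∈ τ ✓.
  V = {[μ=σ], [ξ]}: π^{-1}(V) = {μ, ξ, σ} ∉ τ ✗.
  V = {[ν=ρ], [ξ]}: π^{-1}(V) = {ν, ξ, ρ} ∉ τ ✗.
  V = {[μ=σ], [ν=ρ], [ξ]}: π^{-1}(V) = {μ, ν, ξ, ρ, σ} ∈ τ ✓.
Open sets in the quotient: τ_Q = {{}, {[ξ]}, {[μ=σ], [ν=ρ], [ξ]}} (3 elements).


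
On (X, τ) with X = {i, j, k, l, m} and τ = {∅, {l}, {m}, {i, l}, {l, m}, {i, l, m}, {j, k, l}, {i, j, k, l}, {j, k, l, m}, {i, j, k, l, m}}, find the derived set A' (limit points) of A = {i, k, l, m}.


A' = {i, j, k}

For each x ∈ X, list the open sets U ∈ τ with x ∈ U, then check whether U ∩ (A ∖ {x}) ≠ ∅ for every such U.
  x = i: opens ∋ x are {i, l}, {i, l, m}, {i, j, k, l}, {i, j, k, l, m}; each meets A ∖ {i}, so x IS a limit point.
  x = j: opens ∋ x are {j, k, l}, {i, j, k, l}, {j, k, l, m}, {i, j, k, l, m}; each meets A ∖ {j}, so x IS a limit point.
  x = k: opens ∋ x are {j, k, l}, {i, j, k, l}, {j, k, l, m}, {i, j, k, l, m}; each meets A ∖ {k}, so x IS a limit point.
  x = l: open {l} ∋ x has {l} ∩ (A ∖ {l}) = ∅, so x is NOT a limit point.
  x = m: open {m} ∋ x has {m} ∩ (A ∖ {m}) = ∅, so x is NOT a limit point.
Collecting: A' = {i, j, k}.


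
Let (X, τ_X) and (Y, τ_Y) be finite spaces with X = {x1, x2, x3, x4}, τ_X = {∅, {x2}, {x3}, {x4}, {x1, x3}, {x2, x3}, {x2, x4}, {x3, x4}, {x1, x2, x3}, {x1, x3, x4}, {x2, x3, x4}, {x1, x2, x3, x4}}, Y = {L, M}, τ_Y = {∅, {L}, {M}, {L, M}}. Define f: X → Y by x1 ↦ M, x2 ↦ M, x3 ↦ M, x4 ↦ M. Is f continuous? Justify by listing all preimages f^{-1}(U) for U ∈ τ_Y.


f IS continuous.

Compute f^{-1}(U) for each U ∈ τ_Y:
  U = ∅: f^{-1}(U) = ∅ ∈ τ_X ✓.
  U = {L}: f^{-1}(U) = ∅ ∈ τ_X ✓.
  U = {M}: f^{-1}(U) = {x1, x2, x3, x4} ∈ τ_X ✓.
  U = {L, M}: f^{-1}(U) = {x1, x2, x3, x4} ∈ τ_X ✓.
Every preimage lies in τ_X, so f IS continuous.


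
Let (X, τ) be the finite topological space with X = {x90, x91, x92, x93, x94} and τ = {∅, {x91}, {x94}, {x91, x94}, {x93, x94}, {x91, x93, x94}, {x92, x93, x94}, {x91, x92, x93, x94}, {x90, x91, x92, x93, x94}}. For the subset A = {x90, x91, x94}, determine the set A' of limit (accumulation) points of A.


A' = {x90, x92, x93}

For each x ∈ X, list the open sets U ∈ τ with x ∈ U, then check whether U ∩ (A ∖ {x}) ≠ ∅ for every such U.
  x = x90: opens ∋ x are {x90, x91, x92, x93, x94}; each meets A ∖ {x90}, so x IS a limit point.
  x = x91: open {x91} ∋ x has {x91} ∩ (A ∖ {x91}) = ∅, so x is NOT a limit point.
  x = x92: opens ∋ x are {x92, x93, x94}, {x91, x92, x93, x94}, {x90, x91, x92, x93, x94}; each meets A ∖ {x92}, so x IS a limit point.
  x = x93: opens ∋ x are {x93, x94}, {x91, x93, x94}, {x92, x93, x94}, {x91, x92, x93, x94}, {x90, x91, x92, x93, x94}; each meets A ∖ {x93}, so x IS a limit point.
  x = x94: open {x94} ∋ x has {x94} ∩ (A ∖ {x94}) = ∅, so x is NOT a limit point.
Collecting: A' = {x90, x92, x93}.


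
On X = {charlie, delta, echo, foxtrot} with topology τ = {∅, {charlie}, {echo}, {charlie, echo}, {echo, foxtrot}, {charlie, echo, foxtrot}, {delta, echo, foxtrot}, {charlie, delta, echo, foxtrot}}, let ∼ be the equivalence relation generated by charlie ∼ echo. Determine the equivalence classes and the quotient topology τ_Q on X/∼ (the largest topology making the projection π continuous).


X/∼ = {[charlie=echo], [delta], [foxtrot]}; |τ_Q| = 4.

Equivalence classes: [charlie=echo], [delta], [foxtrot].
Quotient map π: X → X/∼ sends charlie ↦ [charlie=echo], delta ↦ [delta], echo ↦ [charlie=echo], foxtrot ↦ [foxtrot].
For each subset V ⊆ X/∼, compute π^{-1}(V) ⊆ X and check whether π^{-1}(V) ∈ τ. V is open in τ_Q iff π^{-1}(V) ∈ τ.
  V = {}: π^{-1}(V) = ∅ ∈ τ ✓.
  V = {[charlie=echo]}: π^{-1}(V) = {charlie, echo} ∈ τ ✓.
  V = {[delta]}: π^{-1}(V) = {delta} ∉ τ ✗.
  V = {[charlie=echo], [delta]}: π^{-1}(V) = {charlie, delta, echo} ∉ τ ✗.
  V = {[foxtrot]}: π^{-1}(V) = {foxtrot} ∉ τ ✗.
  V = {[charlie=echo], [foxtrot]}: π^{-1}(V) = {charlie, echo, foxtrot} ∈ τ ✓.
  V = {[delta], [foxtrot]}: π^{-1}(V) = {delta, foxtrot} ∉ τ ✗.
  V = {[charlie=echo], [delta], [foxtrot]}: π^{-1}(V) = {charlie, delta, echo, foxtrot} ∈ τ ✓.
Open sets in the quotient: τ_Q = {{}, {[charlie=echo]}, {[charlie=echo], [foxtrot]}, {[charlie=echo], [delta], [foxtrot]}} (4 elements).


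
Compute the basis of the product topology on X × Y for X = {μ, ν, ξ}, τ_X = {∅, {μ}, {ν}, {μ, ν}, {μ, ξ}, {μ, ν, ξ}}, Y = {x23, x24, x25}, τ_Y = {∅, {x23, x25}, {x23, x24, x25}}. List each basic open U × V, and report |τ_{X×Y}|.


Basis B = {∅ × ∅, {μ} × {x23, x25}, {ν} × {x23, x25}, {μ} × {x23, x24, x25}, {ν} × {x23, x24, x25}, {μ, ν} × {x23, x25}, {μ, ξ} × {x23, x25}, {μ, ν} × {x23, x24, x25}, {μ, ξ} × {x23, x24, x25}, {μ, ν, ξ} × {x23, x25}, {μ, ν, ξ} × {x23, x24, x25}}; |τ_{X×Y}| = 18.

Enumerate products U × V with U ∈ τ_X, V ∈ τ_Y (deduplicated):
  ∅ × ∅ = {} (∅)
  {μ} × {x23, x25} = {(μ,x23), (μ,x25)}
  {ν} × {x23, x25} = {(ν,x23), (ν,x25)}
  {μ} × {x23, x24, x25} = {(μ,x23), (μ,x24), (μ,x25)}
  {ν} × {x23, x24, x25} = {(ν,x23), (ν,x24), (ν,x25)}
  {μ, ν} × {x23, x25} = {(μ,x23), (μ,x25), (ν,x23), (ν,x25)}
  {μ, ξ} × {x23, x25} = {(μ,x23), (μ,x25), (ξ,x23), (ξ,x25)}
  {μ, ν} × {x23, x24, x25} = {(μ,x23), (μ,x24), (μ,x25), (ν,x23), (ν,x24), (ν,x25)}
  {μ, ξ} × {x23, x24, x25} = {(μ,x23), (μ,x24), (μ,x25), (ξ,x23), (ξ,x24), (ξ,x25)}
  {μ, ν, ξ} × {x23, x25} = {(μ,x23), (μ,x25), (ν,x23), (ν,x25), (ξ,x23), (ξ,x25)}
  {μ, ν, ξ} × {x23, x24, x25} = {(μ,x23), (μ,x24), (μ,x25), (ν,x23), (ν,x24), (ν,x25), (ξ,x23), (ξ,x24), (ξ,x25)}
These 11 distinct sets form the basis B.
Close under arbitrary unions to get τ_{X×Y}; counting gives |τ_{X×Y}| = 18.


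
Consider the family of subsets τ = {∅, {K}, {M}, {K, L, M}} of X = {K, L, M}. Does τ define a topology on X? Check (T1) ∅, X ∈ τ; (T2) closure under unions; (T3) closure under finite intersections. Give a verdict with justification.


τ is NOT a topology on X.

Axiom (T1): ∅ ∈ τ? Yes; X ∈ τ? Yes.
Axiom (T2/T3): check pairwise unions and intersections of members of τ.
Counterexample for (T2): {K} ∪ {M} = {K, M} ∉ τ. Therefore τ is NOT a topology.


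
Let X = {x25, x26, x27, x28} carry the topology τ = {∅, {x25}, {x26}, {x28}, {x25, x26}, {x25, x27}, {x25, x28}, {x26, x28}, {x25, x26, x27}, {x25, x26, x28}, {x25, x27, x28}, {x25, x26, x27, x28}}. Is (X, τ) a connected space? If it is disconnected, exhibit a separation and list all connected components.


(X, τ) is disconnected; components = [{x26}, {x28}, {x25, x27}].

Find clopen sets (U ∈ τ with X ∖ U ∈ τ):
  U = ∅, X ∖ U = {x25, x26, x27, x28} — both open, so U is clopen.
  U = {x26}, X ∖ U = {x25, x27, x28} — both open, so U is clopen.
  U = {x28}, X ∖ U = {x25, x26, x27} — both open, so U is clopen.
  U = {x25, x27}, X ∖ U = {x26, x28} — both open, so U is clopen.
  U = {x26, x28}, X ∖ U = {x25, x27} — both open, so U is clopen.
  U = {x25, x26, x27}, X ∖ U = {x28} — both open, so U is clopen.
  U = {x25, x27, x28}, X ∖ U = {x26} — both open, so U is clopen.
  U = {x25, x26, x27, x28}, X ∖ U = ∅ — both open, so U is clopen.
Nontrivial clopen(s) exist: e.g. {x26, x28}. So (X, τ) is disconnected.
Compute connected components by grouping points that agree on all clopens:
  component: {x26}
  component: {x28}
  component: {x25, x27}


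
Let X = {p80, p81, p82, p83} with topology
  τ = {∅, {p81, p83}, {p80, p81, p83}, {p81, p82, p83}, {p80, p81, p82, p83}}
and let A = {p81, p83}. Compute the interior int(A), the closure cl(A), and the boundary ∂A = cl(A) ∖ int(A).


int(A) = {p81, p83}, cl(A) = {p80, p81, p82, p83}, ∂A = {p80, p82}.

Closed sets in (X, τ) are complements of opens:
  closed(X, τ) = {∅, {p80}, {p82}, {p80, p82}, {p80, p81, p82, p83}}.
int(A) = ⋃ {U ∈ τ : U ⊆ A}. Opens contained in A: ∅, {p81, p83}.
Taking the union of these: int(A) = {p81, p83}.
cl(A) = ⋂ {C closed : A ⊆ C}. Closed sets containing A: {p80, p81, p82, p83}.
Intersecting these: cl(A) = {p80, p81, p82, p83}.
∂A = cl(A) ∖ int(A) = {p80, p81, p82, p83} ∖ {p81, p83} = {p80, p82}.


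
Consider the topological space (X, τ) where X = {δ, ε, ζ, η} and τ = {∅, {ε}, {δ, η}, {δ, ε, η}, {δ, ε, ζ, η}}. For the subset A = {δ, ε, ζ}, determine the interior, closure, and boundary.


int(A) = {ε}, cl(A) = {δ, ε, ζ, η}, ∂A = {δ, ζ, η}.

Closed sets in (X, τ) are complements of opens:
  closed(X, τ) = {∅, {ζ}, {ε, ζ}, {δ, ζ, η}, {δ, ε, ζ, η}}.
int(A) = ⋃ {U ∈ τ : U ⊆ A}. Opens contained in A: ∅, {ε}.
Taking the union of these: int(A) = {ε}.
cl(A) = ⋂ {C closed : A ⊆ C}. Closed sets containing A: {δ, ε, ζ, η}.
Intersecting these: cl(A) = {δ, ε, ζ, η}.
∂A = cl(A) ∖ int(A) = {δ, ε, ζ, η} ∖ {ε} = {δ, ζ, η}.


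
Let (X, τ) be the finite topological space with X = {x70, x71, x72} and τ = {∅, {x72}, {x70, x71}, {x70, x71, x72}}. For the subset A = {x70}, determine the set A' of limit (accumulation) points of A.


A' = {x71}

For each x ∈ X, list the open sets U ∈ τ with x ∈ U, then check whether U ∩ (A ∖ {x}) ≠ ∅ for every such U.
  x = x70: open {x70, x71} ∋ x has {x70, x71} ∩ (A ∖ {x70}) = ∅, so x is NOT a limit point.
  x = x71: opens ∋ x are {x70, x71}, {x70, x71, x72}; each meets A ∖ {x71}, so x IS a limit point.
  x = x72: open {x72} ∋ x has {x72} ∩ (A ∖ {x72}) = ∅, so x is NOT a limit point.
Collecting: A' = {x71}.


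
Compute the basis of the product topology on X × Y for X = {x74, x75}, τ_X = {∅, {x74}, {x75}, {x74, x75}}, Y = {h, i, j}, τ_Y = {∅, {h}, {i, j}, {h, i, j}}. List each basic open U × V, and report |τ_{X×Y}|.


Basis B = {∅ × ∅, {x74} × {h}, {x75} × {h}, {x74, x75} × {h}, {x74} × {i, j}, {x75} × {i, j}, {x74} × {h, i, j}, {x75} × {h, i, j}, {x74, x75} × {i, j}, {x74, x75} × {h, i, j}}; |τ_{X×Y}| = 16.

Enumerate products U × V with U ∈ τ_X, V ∈ τ_Y (deduplicated):
  ∅ × ∅ = {} (∅)
  {x74} × {h} = {(x74,h)}
  {x75} × {h} = {(x75,h)}
  {x74, x75} × {h} = {(x74,h), (x75,h)}
  {x74} × {i, j} = {(x74,i), (x74,j)}
  {x75} × {i, j} = {(x75,i), (x75,j)}
  {x74} × {h, i, j} = {(x74,h), (x74,i), (x74,j)}
  {x75} × {h, i, j} = {(x75,h), (x75,i), (x75,j)}
  {x74, x75} × {i, j} = {(x74,i), (x74,j), (x75,i), (x75,j)}
  {x74, x75} × {h, i, j} = {(x74,h), (x74,i), (x74,j), (x75,h), (x75,i), (x75,j)}
These 10 distinct sets form the basis B.
Close under arbitrary unions to get τ_{X×Y}; counting gives |τ_{X×Y}| = 16.


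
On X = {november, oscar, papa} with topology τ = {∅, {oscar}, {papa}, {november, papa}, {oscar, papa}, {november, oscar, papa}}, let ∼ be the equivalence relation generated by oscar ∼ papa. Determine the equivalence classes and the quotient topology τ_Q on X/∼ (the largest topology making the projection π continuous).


X/∼ = {[november], [oscar=papa]}; |τ_Q| = 3.

Equivalence classes: [november], [oscar=papa].
Quotient map π: X → X/∼ sends november ↦ [november], oscar ↦ [oscar=papa], papa ↦ [oscar=papa].
For each subset V ⊆ X/∼, compute π^{-1}(V) ⊆ X and check whether π^{-1}(V) ∈ τ. V is open in τ_Q iff π^{-1}(V) ∈ τ.
  V = {}: π^{-1}(V) = ∅ ∈ τ ✓.
  V = {[november]}: π^{-1}(V) = {november} ∉ τ ✗.
  V = {[oscar=papa]}: π^{-1}(V) = {oscar, papa} ∈ τ ✓.
  V = {[november], [oscar=papa]}: π^{-1}(V) = {november, oscar, papa} ∈ τ ✓.
Open sets in the quotient: τ_Q = {{}, {[oscar=papa]}, {[november], [oscar=papa]}} (3 elements).


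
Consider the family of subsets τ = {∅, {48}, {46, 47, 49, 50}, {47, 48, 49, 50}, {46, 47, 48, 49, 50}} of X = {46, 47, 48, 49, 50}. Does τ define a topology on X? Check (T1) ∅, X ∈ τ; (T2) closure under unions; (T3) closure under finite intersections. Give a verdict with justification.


τ is NOT a topology on X.

Axiom (T1): ∅ ∈ τ? Yes; X ∈ τ? Yes.
Axiom (T2/T3): check pairwise unions and intersections of members of τ.
Counterexample for (T3): {46, 47, 49, 50} ∩ {47, 48, 49, 50} = {47, 49, 50} ∉ τ. Therefore τ is NOT a topology.


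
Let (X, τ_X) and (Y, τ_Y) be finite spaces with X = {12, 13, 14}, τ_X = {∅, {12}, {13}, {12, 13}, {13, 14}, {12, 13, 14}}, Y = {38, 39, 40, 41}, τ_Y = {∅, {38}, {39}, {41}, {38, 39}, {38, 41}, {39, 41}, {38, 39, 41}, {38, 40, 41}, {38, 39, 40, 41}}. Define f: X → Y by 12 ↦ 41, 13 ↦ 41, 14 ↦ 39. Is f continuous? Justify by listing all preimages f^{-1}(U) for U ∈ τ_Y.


f is NOT continuous.

Compute f^{-1}(U) for each U ∈ τ_Y:
  U = ∅: f^{-1}(U) = ∅ ∈ τ_X ✓.
  U = {38}: f^{-1}(U) = ∅ ∈ τ_X ✓.
  U = {39}: f^{-1}(U) = {14} ∉ τ_X ✗.
  U = {41}: f^{-1}(U) = {12, 13} ∈ τ_X ✓.
  U = {38, 39}: f^{-1}(U) = {14} ∉ τ_X ✗.
  U = {38, 41}: f^{-1}(U) = {12, 13} ∈ τ_X ✓.
  U = {39, 41}: f^{-1}(U) = {12, 13, 14} ∈ τ_X ✓.
  U = {38, 39, 41}: f^{-1}(U) = {12, 13, 14} ∈ τ_X ✓.
  U = {38, 40, 41}: f^{-1}(U) = {12, 13} ∈ τ_X ✓.
  U = {38, 39, 40, 41}: f^{-1}(U) = {12, 13, 14} ∈ τ_X ✓.
Found U = {39} with f^{-1}(U) = {14} not in τ_X. Therefore f is NOT continuous.


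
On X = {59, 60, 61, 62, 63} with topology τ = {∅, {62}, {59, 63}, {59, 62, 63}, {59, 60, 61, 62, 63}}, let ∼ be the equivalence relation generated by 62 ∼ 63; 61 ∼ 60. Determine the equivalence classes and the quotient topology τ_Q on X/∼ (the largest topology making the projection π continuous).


X/∼ = {[59], [60=61], [62=63]}; |τ_Q| = 3.

Equivalence classes: [59], [60=61], [62=63].
Quotient map π: X → X/∼ sends 59 ↦ [59], 60 ↦ [60=61], 61 ↦ [60=61], 62 ↦ [62=63], 63 ↦ [62=63].
For each subset V ⊆ X/∼, compute π^{-1}(V) ⊆ X and check whether π^{-1}(V) ∈ τ. V is open in τ_Q iff π^{-1}(V) ∈ τ.
  V = {}: π^{-1}(V) = ∅ ∈ τ ✓.
  V = {[59]}: π^{-1}(V) = {59} ∉ τ ✗.
  V = {[60=61]}: π^{-1}(V) = {60, 61} ∉ τ ✗.
  V = {[59], [60=61]}: π^{-1}(V) = {59, 60, 61} ∉ τ ✗.
  V = {[62=63]}: π^{-1}(V) = {62, 63} ∉ τ ✗.
  V = {[59], [62=63]}: π^{-1}(V) = {59, 62, 63} ∈ τ ✓.
  V = {[60=61], [62=63]}: π^{-1}(V) = {60, 61, 62, 63} ∉ τ ✗.
  V = {[59], [60=61], [62=63]}: π^{-1}(V) = {59, 60, 61, 62, 63} ∈ τ ✓.
Open sets in the quotient: τ_Q = {{}, {[59], [62=63]}, {[59], [60=61], [62=63]}} (3 elements).
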